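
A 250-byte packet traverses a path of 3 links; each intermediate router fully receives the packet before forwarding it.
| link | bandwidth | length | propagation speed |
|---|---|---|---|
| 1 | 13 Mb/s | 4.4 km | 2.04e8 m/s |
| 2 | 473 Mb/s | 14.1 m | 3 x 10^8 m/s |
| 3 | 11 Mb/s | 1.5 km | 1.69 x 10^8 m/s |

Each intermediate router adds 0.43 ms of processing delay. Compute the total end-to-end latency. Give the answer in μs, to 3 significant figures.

L = 250 × 8 = 2000 bits.
Transmission delays (L/R per hop): 153.846, 4.22833, 181.818 μs; sum = 339.893 μs.
Propagation delays (d/s per hop): 21.5686, 0.047, 8.87574 μs; sum = 30.4914 μs.
Processing at 2 router(s): 2 × 0.43 ms = 860 μs.
End-to-end = 1230 μs.

1230 μs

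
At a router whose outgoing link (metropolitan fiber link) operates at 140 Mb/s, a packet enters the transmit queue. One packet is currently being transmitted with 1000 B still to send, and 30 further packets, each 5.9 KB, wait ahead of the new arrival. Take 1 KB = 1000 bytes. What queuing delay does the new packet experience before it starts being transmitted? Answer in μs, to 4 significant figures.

Each queued packet: L/R = 47200/140000000 = 337.143 μs.
30 queued → 10114.3 μs.
Plus remaining 8000 bits of current packet: 57.1429 μs.
Queuing delay = 10170 μs.

10170 μs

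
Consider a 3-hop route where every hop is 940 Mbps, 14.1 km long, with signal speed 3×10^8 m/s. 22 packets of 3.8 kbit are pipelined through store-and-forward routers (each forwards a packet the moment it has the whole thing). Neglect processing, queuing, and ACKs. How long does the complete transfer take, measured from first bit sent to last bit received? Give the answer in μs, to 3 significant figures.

Per-hop transmission t_tx = L/R = 3800/940000000 = 4.04255 μs.
Per-hop propagation t_prop = 14100/300000000 = 47 μs.
Pipeline fill: first packet needs 3·t_tx to clear all hops; remaining 21 packets each add one t_tx.
Total = (3+22-1)·t_tx + 3·t_prop = 24·4.04255 + 3·47 = 238 μs.

238 μs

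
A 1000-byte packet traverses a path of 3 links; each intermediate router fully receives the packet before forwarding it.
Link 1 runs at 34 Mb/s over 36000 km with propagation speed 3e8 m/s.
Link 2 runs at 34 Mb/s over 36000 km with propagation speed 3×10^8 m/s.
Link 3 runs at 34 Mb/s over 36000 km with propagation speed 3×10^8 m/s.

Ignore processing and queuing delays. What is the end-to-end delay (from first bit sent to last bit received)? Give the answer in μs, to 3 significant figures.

L = 1000 × 8 = 8000 bits.
Transmission delay per hop = L/R = 8000/34000000 = 235.294 μs; 3 hops → 705.882 μs.
Propagation delays (d/s per hop): 120000, 120000, 120000 μs; sum = 360000 μs.
End-to-end = 361000 μs.

361000 μs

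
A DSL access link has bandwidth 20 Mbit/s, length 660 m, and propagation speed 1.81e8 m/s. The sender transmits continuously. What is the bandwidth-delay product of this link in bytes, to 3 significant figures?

9.12 bytes

Propagation delay = 660 / 181000000 = 3.64641e-06 s.
BDP = R × t_prop = 20000000 × 3.64641e-06 = 72.9282 bits.
In bytes: 72.9282/8 = 9.12 bytes.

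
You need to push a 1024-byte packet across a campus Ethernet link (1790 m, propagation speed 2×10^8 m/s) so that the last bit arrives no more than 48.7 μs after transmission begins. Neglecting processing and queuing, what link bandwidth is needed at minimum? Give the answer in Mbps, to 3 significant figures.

206 Mbps

L = 8192 bits.
Propagation delay = 1790 / 200000000 = 8.95 μs.
Transmission budget = 48.7 − 8.95 = 39.75 μs.
R ≥ L / t_tx = 8192 bits / 3.975e-05 s = 206 Mbps.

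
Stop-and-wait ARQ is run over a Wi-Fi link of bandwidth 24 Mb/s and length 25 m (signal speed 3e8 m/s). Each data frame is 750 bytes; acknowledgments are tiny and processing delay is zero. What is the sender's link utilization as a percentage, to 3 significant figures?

t_tx = L/R = 6000/24000000 = 0.00025 s.
t_prop = 25/300000000 = 8.33333e-08 s; RTT = 1.66667e-07 s.
Cycle = t_tx + RTT = 0.000250167 s.
Utilization = t_tx / cycle = 0.00025/0.000250167 = 99.9 %.

99.9 %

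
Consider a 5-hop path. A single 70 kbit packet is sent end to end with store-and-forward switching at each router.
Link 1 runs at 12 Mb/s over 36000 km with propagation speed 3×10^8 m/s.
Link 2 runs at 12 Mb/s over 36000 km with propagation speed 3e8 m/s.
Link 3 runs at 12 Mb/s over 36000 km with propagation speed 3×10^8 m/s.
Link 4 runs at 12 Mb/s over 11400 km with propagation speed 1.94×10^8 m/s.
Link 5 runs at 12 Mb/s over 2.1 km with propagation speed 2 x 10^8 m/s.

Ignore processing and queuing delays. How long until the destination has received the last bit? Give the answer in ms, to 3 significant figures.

448 ms

L = 70000 bits.
Transmission delay per hop = L/R = 70000/12000000 = 5.83333 ms; 5 hops → 29.1667 ms.
Propagation delays (d/s per hop): 120, 120, 120, 58.7629, 0.0105 ms; sum = 418.773 ms.
End-to-end = 448 ms.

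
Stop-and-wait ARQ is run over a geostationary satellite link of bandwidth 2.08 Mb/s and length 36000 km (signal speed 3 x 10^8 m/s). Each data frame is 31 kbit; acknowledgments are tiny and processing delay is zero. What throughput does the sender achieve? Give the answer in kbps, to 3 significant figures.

122 kbps

t_tx = L/R = 31000/2080000 = 0.0149038 s.
t_prop = 36000000/300000000 = 0.12 s; RTT = 0.24 s.
Cycle = t_tx + RTT = 0.254904 s.
Throughput = L / cycle = 31000 / 0.254904 = 122 kbps.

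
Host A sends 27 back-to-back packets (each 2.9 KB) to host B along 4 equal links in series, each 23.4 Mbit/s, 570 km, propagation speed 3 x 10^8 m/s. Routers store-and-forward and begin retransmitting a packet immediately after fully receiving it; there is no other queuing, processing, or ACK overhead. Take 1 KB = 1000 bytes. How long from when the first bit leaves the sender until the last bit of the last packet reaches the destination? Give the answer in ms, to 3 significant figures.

Per-hop transmission t_tx = L/R = 23200/23400000 = 0.991453 ms.
Per-hop propagation t_prop = 570000/300000000 = 1.9 ms.
Pipeline fill: first packet needs 4·t_tx to clear all hops; remaining 26 packets each add one t_tx.
Total = (4+27-1)·t_tx + 4·t_prop = 30·0.991453 + 4·1.9 = 37.3 ms.

37.3 ms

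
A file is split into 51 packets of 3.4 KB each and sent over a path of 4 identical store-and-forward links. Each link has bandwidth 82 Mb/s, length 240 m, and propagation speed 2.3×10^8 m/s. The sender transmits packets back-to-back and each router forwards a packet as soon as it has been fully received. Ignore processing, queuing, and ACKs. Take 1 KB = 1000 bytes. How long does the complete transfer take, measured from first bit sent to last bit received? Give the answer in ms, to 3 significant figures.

Per-hop transmission t_tx = L/R = 27200/82000000 = 0.331707 ms.
Per-hop propagation t_prop = 240/2.3e+08 = 0.00104348 ms.
Pipeline fill: first packet needs 4·t_tx to clear all hops; remaining 50 packets each add one t_tx.
Total = (4+51-1)·t_tx + 4·t_prop = 54·0.331707 + 4·0.00104348 = 17.9 ms.

17.9 ms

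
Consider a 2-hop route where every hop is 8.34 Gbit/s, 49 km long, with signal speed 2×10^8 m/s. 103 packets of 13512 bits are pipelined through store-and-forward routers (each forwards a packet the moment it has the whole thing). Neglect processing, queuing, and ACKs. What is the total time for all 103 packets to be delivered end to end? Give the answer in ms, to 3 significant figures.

0.658 ms

Per-hop transmission t_tx = L/R = 13512/8340000000 = 0.00162014 ms.
Per-hop propagation t_prop = 49000/200000000 = 0.245 ms.
Pipeline fill: first packet needs 2·t_tx to clear all hops; remaining 102 packets each add one t_tx.
Total = (2+103-1)·t_tx + 2·t_prop = 104·0.00162014 + 2·0.245 = 0.658 ms.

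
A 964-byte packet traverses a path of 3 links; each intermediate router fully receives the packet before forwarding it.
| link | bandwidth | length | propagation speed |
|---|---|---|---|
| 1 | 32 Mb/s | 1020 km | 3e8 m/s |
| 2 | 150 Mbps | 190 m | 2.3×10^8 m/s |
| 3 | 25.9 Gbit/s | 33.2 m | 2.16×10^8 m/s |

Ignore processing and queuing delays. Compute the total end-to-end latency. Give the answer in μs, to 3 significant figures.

L = 964 × 8 = 7712 bits.
Transmission delays (L/R per hop): 241, 51.4133, 0.297761 μs; sum = 292.711 μs.
Propagation delays (d/s per hop): 3400, 0.826087, 0.153704 μs; sum = 3400.98 μs.
End-to-end = 3690 μs.

3690 μs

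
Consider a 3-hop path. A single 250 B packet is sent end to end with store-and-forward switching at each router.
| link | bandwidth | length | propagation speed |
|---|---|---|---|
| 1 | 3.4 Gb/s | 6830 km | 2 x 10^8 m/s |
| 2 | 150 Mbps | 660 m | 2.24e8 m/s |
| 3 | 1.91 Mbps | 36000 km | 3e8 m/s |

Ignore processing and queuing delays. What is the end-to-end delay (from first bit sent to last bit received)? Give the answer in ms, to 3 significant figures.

155 ms

L = 250 × 8 = 2000 bits.
Transmission delays (L/R per hop): 0.000588235, 0.0133333, 1.04712 ms; sum = 1.06104 ms.
Propagation delays (d/s per hop): 34.15, 0.00294643, 120 ms; sum = 154.153 ms.
End-to-end = 155 ms.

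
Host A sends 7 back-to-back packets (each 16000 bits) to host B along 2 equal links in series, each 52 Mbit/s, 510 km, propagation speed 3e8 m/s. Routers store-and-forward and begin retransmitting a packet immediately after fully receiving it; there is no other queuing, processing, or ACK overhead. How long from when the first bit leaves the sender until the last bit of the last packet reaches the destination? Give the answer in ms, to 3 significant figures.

5.86 ms

Per-hop transmission t_tx = L/R = 16000/52000000 = 0.307692 ms.
Per-hop propagation t_prop = 510000/300000000 = 1.7 ms.
Pipeline fill: first packet needs 2·t_tx to clear all hops; remaining 6 packets each add one t_tx.
Total = (2+7-1)·t_tx + 2·t_prop = 8·0.307692 + 2·1.7 = 5.86 ms.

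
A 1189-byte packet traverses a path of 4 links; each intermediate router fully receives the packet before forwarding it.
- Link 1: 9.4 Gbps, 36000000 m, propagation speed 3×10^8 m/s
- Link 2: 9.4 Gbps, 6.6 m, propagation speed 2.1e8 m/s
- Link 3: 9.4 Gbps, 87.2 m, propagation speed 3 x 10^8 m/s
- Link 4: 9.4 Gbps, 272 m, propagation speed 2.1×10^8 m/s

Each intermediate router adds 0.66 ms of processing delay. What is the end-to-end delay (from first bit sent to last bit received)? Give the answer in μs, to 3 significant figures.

122000 μs

L = 1189 × 8 = 9512 bits.
Transmission delay per hop = L/R = 9512/9400000000 = 1.01191 μs; 4 hops → 4.04766 μs.
Propagation delays (d/s per hop): 120000, 0.0314286, 0.290667, 1.29524 μs; sum = 120002 μs.
Processing at 3 router(s): 3 × 0.66 ms = 1980 μs.
End-to-end = 122000 μs.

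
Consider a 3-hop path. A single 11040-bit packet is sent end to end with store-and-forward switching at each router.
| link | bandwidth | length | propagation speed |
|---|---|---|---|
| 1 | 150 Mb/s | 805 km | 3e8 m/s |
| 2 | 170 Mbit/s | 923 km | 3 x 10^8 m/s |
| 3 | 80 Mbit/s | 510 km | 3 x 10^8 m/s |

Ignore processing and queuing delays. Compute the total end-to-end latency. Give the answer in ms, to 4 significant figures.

7.737 ms

Transmission delays (L/R per hop): 0.0736, 0.0649412, 0.138 ms; sum = 0.276541 ms.
Propagation delays (d/s per hop): 2.68333, 3.07667, 1.7 ms; sum = 7.46 ms.
End-to-end = 7.737 ms.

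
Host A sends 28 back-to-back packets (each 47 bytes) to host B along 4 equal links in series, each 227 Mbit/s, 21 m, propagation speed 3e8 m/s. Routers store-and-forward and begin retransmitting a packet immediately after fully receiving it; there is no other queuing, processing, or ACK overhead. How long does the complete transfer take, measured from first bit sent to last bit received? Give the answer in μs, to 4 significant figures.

51.63 μs

Per-hop transmission t_tx = L/R = 376/227000000 = 1.65639 μs.
Per-hop propagation t_prop = 21/300000000 = 0.07 μs.
Pipeline fill: first packet needs 4·t_tx to clear all hops; remaining 27 packets each add one t_tx.
Total = (4+28-1)·t_tx + 4·t_prop = 31·1.65639 + 4·0.07 = 51.63 μs.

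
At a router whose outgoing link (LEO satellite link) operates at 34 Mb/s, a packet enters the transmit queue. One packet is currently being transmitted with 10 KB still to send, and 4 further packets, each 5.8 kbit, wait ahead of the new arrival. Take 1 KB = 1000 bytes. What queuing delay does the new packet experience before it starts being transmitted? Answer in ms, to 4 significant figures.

Each queued packet: L/R = 5800/34000000 = 0.170588 ms.
4 queued → 0.682353 ms.
Plus remaining 80000 bits of current packet: 2.35294 ms.
Queuing delay = 3.035 ms.

3.035 ms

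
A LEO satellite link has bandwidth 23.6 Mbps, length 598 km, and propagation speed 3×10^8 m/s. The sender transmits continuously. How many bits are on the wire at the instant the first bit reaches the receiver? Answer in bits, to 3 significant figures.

Propagation delay = 598000 / 300000000 = 0.00199333 s.
BDP = R × t_prop = 23600000 × 0.00199333 = 47042.7 bits.

47000 bits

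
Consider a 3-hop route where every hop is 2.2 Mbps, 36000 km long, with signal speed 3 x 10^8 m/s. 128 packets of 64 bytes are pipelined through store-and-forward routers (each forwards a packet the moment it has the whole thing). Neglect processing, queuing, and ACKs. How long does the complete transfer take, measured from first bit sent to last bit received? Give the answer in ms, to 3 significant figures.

Per-hop transmission t_tx = L/R = 512/2200000 = 0.232727 ms.
Per-hop propagation t_prop = 36000000/300000000 = 120 ms.
Pipeline fill: first packet needs 3·t_tx to clear all hops; remaining 127 packets each add one t_tx.
Total = (3+128-1)·t_tx + 3·t_prop = 130·0.232727 + 3·120 = 390 ms.

390 ms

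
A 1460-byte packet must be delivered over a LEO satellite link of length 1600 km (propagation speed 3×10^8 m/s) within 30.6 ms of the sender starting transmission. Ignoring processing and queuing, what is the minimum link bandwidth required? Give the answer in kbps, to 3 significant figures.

462 kbps

L = 11680 bits.
Propagation delay = 1600000 / 300000000 = 5.33333 ms.
Transmission budget = 30.6 − 5.33333 = 25.2667 ms.
R ≥ L / t_tx = 11680 bits / 0.0252667 s = 462 kbps.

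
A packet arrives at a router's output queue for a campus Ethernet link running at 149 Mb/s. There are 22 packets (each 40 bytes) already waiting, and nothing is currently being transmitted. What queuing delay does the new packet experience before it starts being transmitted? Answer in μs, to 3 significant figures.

47.2 μs

Each queued packet: L/R = 320/149000000 = 2.14765 μs.
22 queued → 47.2483 μs.
Queuing delay = 47.2 μs.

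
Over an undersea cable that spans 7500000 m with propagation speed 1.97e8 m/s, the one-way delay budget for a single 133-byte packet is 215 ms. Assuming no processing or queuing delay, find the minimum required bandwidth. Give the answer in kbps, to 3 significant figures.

6.01 kbps

L = 1064 bits.
Propagation delay = 7500000 / 197000000 = 38.0711 ms.
Transmission budget = 215 − 38.0711 = 176.929 ms.
R ≥ L / t_tx = 1064 bits / 0.176929 s = 6.01 kbps.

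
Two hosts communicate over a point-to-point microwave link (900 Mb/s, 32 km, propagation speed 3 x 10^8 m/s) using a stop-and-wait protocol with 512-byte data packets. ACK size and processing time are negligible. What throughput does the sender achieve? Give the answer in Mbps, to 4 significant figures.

18.80 Mbps

t_tx = L/R = 4096/900000000 = 4.55111e-06 s.
t_prop = 32000/300000000 = 0.000106667 s; RTT = 0.000213333 s.
Cycle = t_tx + RTT = 0.000217884 s.
Throughput = L / cycle = 4096 / 0.000217884 = 18.80 Mbps.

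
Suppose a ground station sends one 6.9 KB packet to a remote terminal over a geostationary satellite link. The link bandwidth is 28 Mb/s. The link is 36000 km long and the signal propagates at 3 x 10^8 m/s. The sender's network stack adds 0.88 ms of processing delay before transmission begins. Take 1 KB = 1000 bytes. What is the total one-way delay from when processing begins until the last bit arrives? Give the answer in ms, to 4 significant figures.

L = 55200 bits.
Transmission delay = L/R = 55200 / 28000000 = 1.97143 ms.
Propagation delay = d/s = 36000000 m / 300000000 m/s = 120 ms.
Plus processing delay 0.88 ms = 0.88 ms.
Total = 122.9 ms.

122.9 ms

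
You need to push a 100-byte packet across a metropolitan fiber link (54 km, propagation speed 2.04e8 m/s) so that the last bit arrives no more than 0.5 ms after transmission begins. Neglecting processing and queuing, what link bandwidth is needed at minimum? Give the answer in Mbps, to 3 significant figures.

L = 800 bits.
Propagation delay = 54000 / 204000000 = 0.264706 ms.
Transmission budget = 0.5 − 0.264706 = 0.235294 ms.
R ≥ L / t_tx = 800 bits / 0.000235294 s = 3.40 Mbps.

3.40 Mbps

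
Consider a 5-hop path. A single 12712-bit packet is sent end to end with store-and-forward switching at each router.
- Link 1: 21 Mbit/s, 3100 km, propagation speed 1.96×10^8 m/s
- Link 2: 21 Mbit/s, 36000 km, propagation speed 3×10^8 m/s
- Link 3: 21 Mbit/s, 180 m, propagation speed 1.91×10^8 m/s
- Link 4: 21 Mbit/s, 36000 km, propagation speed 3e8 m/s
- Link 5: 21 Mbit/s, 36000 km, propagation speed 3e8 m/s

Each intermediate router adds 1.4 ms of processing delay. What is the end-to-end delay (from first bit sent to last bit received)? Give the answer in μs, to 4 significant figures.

384400 μs

Transmission delay per hop = L/R = 12712/21000000 = 605.333 μs; 5 hops → 3026.67 μs.
Propagation delays (d/s per hop): 15816.3, 120000, 0.942408, 120000, 120000 μs; sum = 375817 μs.
Processing at 4 router(s): 4 × 1.4 ms = 5600 μs.
End-to-end = 384400 μs.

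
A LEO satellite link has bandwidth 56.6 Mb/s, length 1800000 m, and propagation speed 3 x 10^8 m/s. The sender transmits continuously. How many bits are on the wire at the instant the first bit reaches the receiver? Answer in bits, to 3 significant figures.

340000 bits

Propagation delay = 1800000 / 300000000 = 0.006 s.
BDP = R × t_prop = 56600000 × 0.006 = 339600 bits.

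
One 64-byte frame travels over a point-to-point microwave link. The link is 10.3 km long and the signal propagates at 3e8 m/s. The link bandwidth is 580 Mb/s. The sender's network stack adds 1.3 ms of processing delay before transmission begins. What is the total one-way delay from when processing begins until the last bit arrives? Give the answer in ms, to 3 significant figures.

1.34 ms

L = 64 × 8 = 512 bits.
Transmission delay = L/R = 512 / 580000000 = 0.000882759 ms.
Propagation delay = d/s = 10300 m / 300000000 m/s = 0.0343333 ms.
Plus processing delay 1.3 ms = 1.3 ms.
Total = 1.34 ms.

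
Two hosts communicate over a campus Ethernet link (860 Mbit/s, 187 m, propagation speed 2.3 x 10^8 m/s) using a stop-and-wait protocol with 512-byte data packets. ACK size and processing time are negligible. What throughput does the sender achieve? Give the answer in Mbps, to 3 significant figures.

641 Mbps

t_tx = L/R = 4096/860000000 = 4.76279e-06 s.
t_prop = 187/2.3e+08 = 8.13043e-07 s; RTT = 1.62609e-06 s.
Cycle = t_tx + RTT = 6.38888e-06 s.
Throughput = L / cycle = 4096 / 6.38888e-06 = 641 Mbps.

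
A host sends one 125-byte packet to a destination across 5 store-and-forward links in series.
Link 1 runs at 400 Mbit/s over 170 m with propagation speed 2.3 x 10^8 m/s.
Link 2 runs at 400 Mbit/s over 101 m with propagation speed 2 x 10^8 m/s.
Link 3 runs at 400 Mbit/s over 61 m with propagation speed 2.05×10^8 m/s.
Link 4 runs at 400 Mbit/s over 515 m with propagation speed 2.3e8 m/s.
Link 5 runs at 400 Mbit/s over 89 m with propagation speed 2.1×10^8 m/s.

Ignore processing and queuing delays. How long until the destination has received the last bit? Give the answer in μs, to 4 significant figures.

L = 125 × 8 = 1000 bits.
Transmission delay per hop = L/R = 1000/400000000 = 2.5 μs; 5 hops → 12.5 μs.
Propagation delays (d/s per hop): 0.73913, 0.505, 0.297561, 2.23913, 0.42381 μs; sum = 4.20463 μs.
End-to-end = 16.70 μs.

16.70 μs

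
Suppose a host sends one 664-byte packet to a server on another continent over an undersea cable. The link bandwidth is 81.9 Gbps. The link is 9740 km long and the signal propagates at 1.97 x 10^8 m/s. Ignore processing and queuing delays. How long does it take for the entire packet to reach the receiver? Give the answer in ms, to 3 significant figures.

49.4 ms

L = 664 × 8 = 5312 bits.
Transmission delay = L/R = 5312 / 81900000000 = 6.48596e-05 ms.
Propagation delay = d/s = 9740000 m / 197000000 m/s = 49.4416 ms.
Total = 49.4 ms.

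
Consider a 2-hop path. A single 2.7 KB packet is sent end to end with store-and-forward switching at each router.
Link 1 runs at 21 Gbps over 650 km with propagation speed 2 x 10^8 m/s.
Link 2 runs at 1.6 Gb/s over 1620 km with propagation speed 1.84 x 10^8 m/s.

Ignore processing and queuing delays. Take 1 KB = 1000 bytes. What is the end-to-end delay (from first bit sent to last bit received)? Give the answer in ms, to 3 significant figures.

12.1 ms

L = 21600 bits.
Transmission delays (L/R per hop): 0.00102857, 0.0135 ms; sum = 0.0145286 ms.
Propagation delays (d/s per hop): 3.25, 8.80435 ms; sum = 12.0543 ms.
End-to-end = 12.1 ms.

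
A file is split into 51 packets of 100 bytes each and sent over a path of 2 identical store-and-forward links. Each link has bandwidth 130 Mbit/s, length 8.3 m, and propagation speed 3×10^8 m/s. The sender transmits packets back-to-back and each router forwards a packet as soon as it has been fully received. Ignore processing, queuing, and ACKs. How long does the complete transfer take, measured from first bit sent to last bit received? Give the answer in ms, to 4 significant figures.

Per-hop transmission t_tx = L/R = 800/130000000 = 0.00615385 ms.
Per-hop propagation t_prop = 8.3/300000000 = 2.76667e-05 ms.
Pipeline fill: first packet needs 2·t_tx to clear all hops; remaining 50 packets each add one t_tx.
Total = (2+51-1)·t_tx + 2·t_prop = 52·0.00615385 + 2·2.76667e-05 = 0.3201 ms.

0.3201 ms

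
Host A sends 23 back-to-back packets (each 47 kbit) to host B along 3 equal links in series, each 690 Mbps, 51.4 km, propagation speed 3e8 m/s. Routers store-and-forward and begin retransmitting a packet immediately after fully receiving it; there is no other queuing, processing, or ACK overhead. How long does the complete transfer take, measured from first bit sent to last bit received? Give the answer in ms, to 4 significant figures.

2.217 ms

Per-hop transmission t_tx = L/R = 47000/690000000 = 0.0681159 ms.
Per-hop propagation t_prop = 51400/300000000 = 0.171333 ms.
Pipeline fill: first packet needs 3·t_tx to clear all hops; remaining 22 packets each add one t_tx.
Total = (3+23-1)·t_tx + 3·t_prop = 25·0.0681159 + 3·0.171333 = 2.217 ms.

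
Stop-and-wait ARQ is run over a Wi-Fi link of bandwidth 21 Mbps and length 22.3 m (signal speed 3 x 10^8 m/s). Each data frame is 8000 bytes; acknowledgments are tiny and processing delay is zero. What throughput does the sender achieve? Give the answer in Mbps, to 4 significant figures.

21.00 Mbps

t_tx = L/R = 64000/21000000 = 0.00304762 s.
t_prop = 22.3/300000000 = 7.43333e-08 s; RTT = 1.48667e-07 s.
Cycle = t_tx + RTT = 0.00304777 s.
Throughput = L / cycle = 64000 / 0.00304777 = 21.00 Mbps.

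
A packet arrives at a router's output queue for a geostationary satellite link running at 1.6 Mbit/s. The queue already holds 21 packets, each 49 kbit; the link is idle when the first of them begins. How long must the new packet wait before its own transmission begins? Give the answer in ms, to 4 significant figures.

643.1 ms

Each queued packet: L/R = 49000/1600000 = 30.625 ms.
21 queued → 643.125 ms.
Queuing delay = 643.1 ms.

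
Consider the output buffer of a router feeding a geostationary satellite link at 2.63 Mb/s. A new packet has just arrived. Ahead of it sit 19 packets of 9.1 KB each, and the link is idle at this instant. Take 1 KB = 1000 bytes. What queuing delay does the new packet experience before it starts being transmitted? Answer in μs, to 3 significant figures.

Each queued packet: L/R = 72800/2630000 = 27680.6 μs.
19 queued → 525932 μs.
Queuing delay = 526000 μs.

526000 μs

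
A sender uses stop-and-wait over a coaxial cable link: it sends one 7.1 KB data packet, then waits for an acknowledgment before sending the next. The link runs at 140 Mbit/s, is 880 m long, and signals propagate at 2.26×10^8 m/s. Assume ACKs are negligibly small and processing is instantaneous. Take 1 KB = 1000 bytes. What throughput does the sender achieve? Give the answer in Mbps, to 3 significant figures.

137 Mbps

t_tx = L/R = 56800/140000000 = 0.000405714 s.
t_prop = 880/2.26e+08 = 3.89381e-06 s; RTT = 7.78761e-06 s.
Cycle = t_tx + RTT = 0.000413502 s.
Throughput = L / cycle = 56800 / 0.000413502 = 137 Mbps.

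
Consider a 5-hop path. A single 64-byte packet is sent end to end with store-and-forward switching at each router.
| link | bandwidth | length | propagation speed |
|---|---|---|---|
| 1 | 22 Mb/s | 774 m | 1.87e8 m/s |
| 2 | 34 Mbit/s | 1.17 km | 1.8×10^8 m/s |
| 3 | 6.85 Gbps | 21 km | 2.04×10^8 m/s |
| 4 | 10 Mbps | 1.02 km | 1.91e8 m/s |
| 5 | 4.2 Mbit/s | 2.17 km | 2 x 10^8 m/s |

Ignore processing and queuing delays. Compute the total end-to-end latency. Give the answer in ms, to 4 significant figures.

0.3413 ms

L = 64 × 8 = 512 bits.
Transmission delays (L/R per hop): 0.0232727, 0.0150588, 7.47445e-05, 0.0512, 0.121905 ms; sum = 0.211511 ms.
Propagation delays (d/s per hop): 0.00413904, 0.0065, 0.102941, 0.00534031, 0.01085 ms; sum = 0.129771 ms.
End-to-end = 0.3413 ms.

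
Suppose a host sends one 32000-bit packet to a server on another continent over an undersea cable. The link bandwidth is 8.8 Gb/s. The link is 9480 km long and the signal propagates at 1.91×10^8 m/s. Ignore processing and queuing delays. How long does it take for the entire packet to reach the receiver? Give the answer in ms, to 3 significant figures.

49.6 ms

Transmission delay = L/R = 32000 / 8800000000 = 0.00363636 ms.
Propagation delay = d/s = 9480000 m / 191000000 m/s = 49.6335 ms.
Total = 49.6 ms.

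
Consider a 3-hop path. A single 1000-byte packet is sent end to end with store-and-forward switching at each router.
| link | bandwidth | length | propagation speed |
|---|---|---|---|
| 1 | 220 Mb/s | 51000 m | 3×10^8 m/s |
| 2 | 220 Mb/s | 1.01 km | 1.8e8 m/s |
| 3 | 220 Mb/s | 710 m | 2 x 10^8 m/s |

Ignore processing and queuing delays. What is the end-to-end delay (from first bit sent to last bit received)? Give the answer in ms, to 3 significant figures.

L = 1000 × 8 = 8000 bits.
Transmission delay per hop = L/R = 8000/220000000 = 0.0363636 ms; 3 hops → 0.109091 ms.
Propagation delays (d/s per hop): 0.17, 0.00561111, 0.00355 ms; sum = 0.179161 ms.
End-to-end = 0.288 ms.

0.288 ms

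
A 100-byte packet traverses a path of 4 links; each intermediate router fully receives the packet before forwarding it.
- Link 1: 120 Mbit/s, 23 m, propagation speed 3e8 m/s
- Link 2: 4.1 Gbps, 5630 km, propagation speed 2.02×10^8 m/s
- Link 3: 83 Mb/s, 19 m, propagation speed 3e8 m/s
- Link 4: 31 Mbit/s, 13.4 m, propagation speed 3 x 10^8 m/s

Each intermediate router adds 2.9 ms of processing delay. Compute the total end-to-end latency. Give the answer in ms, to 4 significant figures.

L = 100 × 8 = 800 bits.
Transmission delays (L/R per hop): 0.00666667, 0.000195122, 0.00963855, 0.0258065 ms; sum = 0.0423068 ms.
Propagation delays (d/s per hop): 7.66667e-05, 27.8713, 6.33333e-05, 4.46667e-05 ms; sum = 27.8715 ms.
Processing at 3 router(s): 3 × 2.9 ms = 8.7 ms.
End-to-end = 36.61 ms.

36.61 ms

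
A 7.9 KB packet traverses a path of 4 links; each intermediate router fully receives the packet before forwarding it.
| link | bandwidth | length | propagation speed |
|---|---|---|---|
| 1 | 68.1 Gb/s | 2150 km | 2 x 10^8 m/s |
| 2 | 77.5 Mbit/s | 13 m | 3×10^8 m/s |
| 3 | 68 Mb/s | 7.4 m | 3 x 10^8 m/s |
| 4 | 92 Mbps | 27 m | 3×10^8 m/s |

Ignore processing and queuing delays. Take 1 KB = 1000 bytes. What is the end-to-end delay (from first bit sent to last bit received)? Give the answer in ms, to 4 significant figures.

13.18 ms

L = 63200 bits.
Transmission delays (L/R per hop): 0.000928047, 0.815484, 0.929412, 0.686957 ms; sum = 2.43278 ms.
Propagation delays (d/s per hop): 10.75, 4.33333e-05, 2.46667e-05, 9e-05 ms; sum = 10.7502 ms.
End-to-end = 13.18 ms.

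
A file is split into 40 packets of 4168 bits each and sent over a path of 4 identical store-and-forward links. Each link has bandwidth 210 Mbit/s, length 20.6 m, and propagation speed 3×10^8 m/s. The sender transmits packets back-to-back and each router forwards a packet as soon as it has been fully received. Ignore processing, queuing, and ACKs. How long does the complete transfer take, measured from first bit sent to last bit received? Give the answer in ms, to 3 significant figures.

Per-hop transmission t_tx = L/R = 4168/210000000 = 0.0198476 ms.
Per-hop propagation t_prop = 20.6/300000000 = 6.86667e-05 ms.
Pipeline fill: first packet needs 4·t_tx to clear all hops; remaining 39 packets each add one t_tx.
Total = (4+40-1)·t_tx + 4·t_prop = 43·0.0198476 + 4·6.86667e-05 = 0.854 ms.

0.854 ms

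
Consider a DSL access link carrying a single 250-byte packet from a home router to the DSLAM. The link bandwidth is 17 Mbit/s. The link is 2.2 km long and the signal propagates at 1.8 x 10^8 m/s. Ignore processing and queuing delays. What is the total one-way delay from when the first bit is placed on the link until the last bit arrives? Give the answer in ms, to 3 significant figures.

0.130 ms

L = 250 × 8 = 2000 bits.
Transmission delay = L/R = 2000 / 17000000 = 0.117647 ms.
Propagation delay = d/s = 2200 m / 180000000 m/s = 0.0122222 ms.
Total = 0.130 ms.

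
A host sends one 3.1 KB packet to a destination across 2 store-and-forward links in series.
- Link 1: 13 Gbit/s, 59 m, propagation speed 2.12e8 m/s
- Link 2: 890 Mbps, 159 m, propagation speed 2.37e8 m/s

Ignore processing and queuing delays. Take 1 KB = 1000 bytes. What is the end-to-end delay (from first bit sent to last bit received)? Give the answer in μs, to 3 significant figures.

30.7 μs

L = 24800 bits.
Transmission delays (L/R per hop): 1.90769, 27.8652 μs; sum = 29.7729 μs.
Propagation delays (d/s per hop): 0.278302, 0.670886 μs; sum = 0.949188 μs.
End-to-end = 30.7 μs.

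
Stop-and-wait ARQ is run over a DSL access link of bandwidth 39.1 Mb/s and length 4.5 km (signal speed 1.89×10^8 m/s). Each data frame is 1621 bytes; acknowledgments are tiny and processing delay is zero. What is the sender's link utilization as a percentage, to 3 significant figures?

87.4 %

t_tx = L/R = 12968/39100000 = 0.000331662 s.
t_prop = 4500/189000000 = 2.38095e-05 s; RTT = 4.7619e-05 s.
Cycle = t_tx + RTT = 0.000379281 s.
Utilization = t_tx / cycle = 0.000331662/0.000379281 = 87.4 %.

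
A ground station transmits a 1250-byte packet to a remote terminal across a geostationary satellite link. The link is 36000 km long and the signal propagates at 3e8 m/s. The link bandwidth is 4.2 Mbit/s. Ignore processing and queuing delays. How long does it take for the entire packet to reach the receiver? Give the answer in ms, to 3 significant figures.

122 ms

L = 1250 × 8 = 10000 bits.
Transmission delay = L/R = 10000 / 4200000 = 2.38095 ms.
Propagation delay = d/s = 36000000 m / 300000000 m/s = 120 ms.
Total = 122 ms.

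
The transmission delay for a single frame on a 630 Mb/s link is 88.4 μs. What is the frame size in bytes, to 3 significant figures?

6960 bytes

L = R × t_tx = 630000000 b/s × 8.84e-05 s = 55692 bits.
In bytes: 55692 / 8 = 6960 bytes.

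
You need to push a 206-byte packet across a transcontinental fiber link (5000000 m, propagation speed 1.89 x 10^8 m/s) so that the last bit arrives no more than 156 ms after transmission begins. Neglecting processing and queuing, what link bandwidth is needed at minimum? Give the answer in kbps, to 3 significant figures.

12.7 kbps

L = 1648 bits.
Propagation delay = 5000000 / 189000000 = 26.455 ms.
Transmission budget = 156 − 26.455 = 129.545 ms.
R ≥ L / t_tx = 1648 bits / 0.129545 s = 12.7 kbps.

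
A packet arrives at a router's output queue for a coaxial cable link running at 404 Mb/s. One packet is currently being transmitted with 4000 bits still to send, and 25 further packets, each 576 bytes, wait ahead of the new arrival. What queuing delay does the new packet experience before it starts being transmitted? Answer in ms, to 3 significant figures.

Each queued packet: L/R = 4608/404000000 = 0.0114059 ms.
25 queued → 0.285149 ms.
Plus remaining 4000 bits of current packet: 0.00990099 ms.
Queuing delay = 0.295 ms.

0.295 ms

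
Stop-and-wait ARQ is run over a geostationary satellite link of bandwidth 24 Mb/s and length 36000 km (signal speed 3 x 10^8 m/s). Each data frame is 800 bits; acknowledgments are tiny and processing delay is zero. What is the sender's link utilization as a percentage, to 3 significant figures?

t_tx = L/R = 800/24000000 = 3.33333e-05 s.
t_prop = 36000000/300000000 = 0.12 s; RTT = 0.24 s.
Cycle = t_tx + RTT = 0.240033 s.
Utilization = t_tx / cycle = 3.33333e-05/0.240033 = 0.0139 %.

0.0139 %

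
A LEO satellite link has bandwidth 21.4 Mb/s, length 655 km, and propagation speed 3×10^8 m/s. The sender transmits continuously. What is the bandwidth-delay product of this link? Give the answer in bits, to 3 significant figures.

46700 bits

Propagation delay = 655000 / 300000000 = 0.00218333 s.
BDP = R × t_prop = 21400000 × 0.00218333 = 46723.3 bits.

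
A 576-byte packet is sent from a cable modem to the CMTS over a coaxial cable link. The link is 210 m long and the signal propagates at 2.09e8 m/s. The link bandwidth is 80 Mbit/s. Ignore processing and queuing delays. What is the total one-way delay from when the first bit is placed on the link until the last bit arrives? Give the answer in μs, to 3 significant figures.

58.6 μs

L = 576 × 8 = 4608 bits.
Transmission delay = L/R = 4608 / 80000000 = 57.6 μs.
Propagation delay = d/s = 210 m / 209000000 m/s = 1.00478 μs.
Total = 58.6 μs.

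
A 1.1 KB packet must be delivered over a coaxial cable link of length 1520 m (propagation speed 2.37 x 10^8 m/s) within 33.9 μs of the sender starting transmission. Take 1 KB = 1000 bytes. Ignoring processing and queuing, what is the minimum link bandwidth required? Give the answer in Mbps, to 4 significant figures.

320.2 Mbps

L = 8800 bits.
Propagation delay = 1520 / 237000000 = 6.4135 μs.
Transmission budget = 33.9 − 6.4135 = 27.4865 μs.
R ≥ L / t_tx = 8800 bits / 2.74865e-05 s = 320.2 Mbps.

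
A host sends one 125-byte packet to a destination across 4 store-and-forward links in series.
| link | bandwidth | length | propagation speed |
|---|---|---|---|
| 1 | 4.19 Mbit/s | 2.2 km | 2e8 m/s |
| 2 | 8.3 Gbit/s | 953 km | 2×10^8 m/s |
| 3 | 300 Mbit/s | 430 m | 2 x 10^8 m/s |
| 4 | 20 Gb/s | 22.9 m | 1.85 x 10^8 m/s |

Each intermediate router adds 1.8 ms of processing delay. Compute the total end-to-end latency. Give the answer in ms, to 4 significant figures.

10.42 ms

L = 125 × 8 = 1000 bits.
Transmission delays (L/R per hop): 0.238663, 0.000120482, 0.00333333, 5e-05 ms; sum = 0.242167 ms.
Propagation delays (d/s per hop): 0.011, 4.765, 0.00215, 0.000123784 ms; sum = 4.77827 ms.
Processing at 3 router(s): 3 × 1.8 ms = 5.4 ms.
End-to-end = 10.42 ms.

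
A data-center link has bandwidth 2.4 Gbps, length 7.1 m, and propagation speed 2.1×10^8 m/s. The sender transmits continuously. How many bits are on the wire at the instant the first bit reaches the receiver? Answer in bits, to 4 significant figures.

81.14 bits

Propagation delay = 7.1 / 210000000 = 3.38095e-08 s.
BDP = R × t_prop = 2400000000 × 3.38095e-08 = 81.1429 bits.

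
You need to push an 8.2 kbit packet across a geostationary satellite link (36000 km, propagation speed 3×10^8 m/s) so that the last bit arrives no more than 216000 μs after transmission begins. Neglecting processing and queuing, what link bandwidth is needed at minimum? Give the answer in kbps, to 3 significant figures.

85.4 kbps

Propagation delay = 36000000 / 300000000 = 120000 μs.
Transmission budget = 216000 − 120000 = 96000 μs.
R ≥ L / t_tx = 8200 bits / 0.096 s = 85.4 kbps.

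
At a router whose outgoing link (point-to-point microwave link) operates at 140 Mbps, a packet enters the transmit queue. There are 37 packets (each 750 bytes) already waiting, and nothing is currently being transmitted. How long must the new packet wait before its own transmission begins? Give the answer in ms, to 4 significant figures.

1.586 ms

Each queued packet: L/R = 6000/140000000 = 0.0428571 ms.
37 queued → 1.58571 ms.
Queuing delay = 1.586 ms.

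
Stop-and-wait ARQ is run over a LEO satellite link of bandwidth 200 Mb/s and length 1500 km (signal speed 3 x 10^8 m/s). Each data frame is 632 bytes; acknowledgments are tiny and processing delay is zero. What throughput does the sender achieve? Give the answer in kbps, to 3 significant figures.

t_tx = L/R = 5056/200000000 = 2.528e-05 s.
t_prop = 1500000/300000000 = 0.005 s; RTT = 0.01 s.
Cycle = t_tx + RTT = 0.0100253 s.
Throughput = L / cycle = 5056 / 0.0100253 = 504 kbps.

504 kbps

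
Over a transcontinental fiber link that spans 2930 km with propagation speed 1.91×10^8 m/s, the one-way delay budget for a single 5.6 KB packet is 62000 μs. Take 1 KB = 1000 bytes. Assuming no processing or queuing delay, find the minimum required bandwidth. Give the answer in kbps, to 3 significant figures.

960 kbps

L = 44800 bits.
Propagation delay = 2930000 / 191000000 = 15340.3 μs.
Transmission budget = 62000 − 15340.3 = 46659.7 μs.
R ≥ L / t_tx = 44800 bits / 0.0466597 s = 960 kbps.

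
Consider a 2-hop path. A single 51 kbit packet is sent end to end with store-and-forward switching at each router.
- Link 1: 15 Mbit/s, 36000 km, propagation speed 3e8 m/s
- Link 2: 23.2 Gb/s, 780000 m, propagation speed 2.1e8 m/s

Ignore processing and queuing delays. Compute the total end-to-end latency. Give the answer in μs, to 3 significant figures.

L = 51000 bits.
Transmission delays (L/R per hop): 3400, 2.19828 μs; sum = 3402.2 μs.
Propagation delays (d/s per hop): 120000, 3714.29 μs; sum = 123714 μs.
End-to-end = 127000 μs.

127000 μs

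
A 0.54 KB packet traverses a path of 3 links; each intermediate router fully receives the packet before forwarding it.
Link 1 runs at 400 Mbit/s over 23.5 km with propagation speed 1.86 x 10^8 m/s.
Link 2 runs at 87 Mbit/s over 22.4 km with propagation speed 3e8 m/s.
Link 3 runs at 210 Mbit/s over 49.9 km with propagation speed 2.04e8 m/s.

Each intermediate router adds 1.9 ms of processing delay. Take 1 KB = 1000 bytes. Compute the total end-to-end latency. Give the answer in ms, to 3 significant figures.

L = 4320 bits.
Transmission delays (L/R per hop): 0.0108, 0.0496552, 0.0205714 ms; sum = 0.0810266 ms.
Propagation delays (d/s per hop): 0.126344, 0.0746667, 0.244608 ms; sum = 0.445619 ms.
Processing at 2 router(s): 2 × 1.9 ms = 3.8 ms.
End-to-end = 4.33 ms.

4.33 ms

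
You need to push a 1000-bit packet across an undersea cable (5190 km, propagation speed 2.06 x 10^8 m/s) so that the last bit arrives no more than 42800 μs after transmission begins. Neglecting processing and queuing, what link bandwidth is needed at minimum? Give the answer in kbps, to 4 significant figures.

Propagation delay = 5190000 / 206000000 = 25194.2 μs.
Transmission budget = 42800 − 25194.2 = 17605.8 μs.
R ≥ L / t_tx = 1000 bits / 0.0176058 s = 56.80 kbps.

56.80 kbps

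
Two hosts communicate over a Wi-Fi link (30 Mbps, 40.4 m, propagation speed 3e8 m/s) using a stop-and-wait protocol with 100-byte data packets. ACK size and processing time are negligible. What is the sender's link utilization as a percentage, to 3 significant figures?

99.0 %

t_tx = L/R = 800/30000000 = 2.66667e-05 s.
t_prop = 40.4/300000000 = 1.34667e-07 s; RTT = 2.69333e-07 s.
Cycle = t_tx + RTT = 2.6936e-05 s.
Utilization = t_tx / cycle = 2.66667e-05/2.6936e-05 = 99.0 %.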